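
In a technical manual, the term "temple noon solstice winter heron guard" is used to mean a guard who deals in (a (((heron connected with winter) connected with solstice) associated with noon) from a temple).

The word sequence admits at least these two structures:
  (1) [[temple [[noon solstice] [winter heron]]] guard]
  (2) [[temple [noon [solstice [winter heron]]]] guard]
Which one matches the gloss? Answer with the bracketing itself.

The paraphrase's head is the "guard" part ("guard"); its modifier is "temple noon solstice winter heron".
That top-level split, carried through the inner groups, gives [[temple [noon [solstice [winter heron]]]] guard].

[[temple [noon [solstice [winter heron]]]] guard]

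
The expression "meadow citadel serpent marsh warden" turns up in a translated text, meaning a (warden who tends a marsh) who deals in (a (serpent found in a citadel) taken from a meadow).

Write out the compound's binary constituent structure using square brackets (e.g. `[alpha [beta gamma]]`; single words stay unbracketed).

[[meadow [citadel serpent]] [marsh warden]]

Overall it is a kind of warden (specifically "marsh warden"); the modifier is "meadow citadel serpent".
Inside "meadow citadel serpent": head "serpent" (specifically "citadel serpent"), modifier "meadow".
Inside "citadel serpent": head "serpent", modifier "citadel".
Inside "marsh warden": head "warden", modifier "marsh".
Assembled: [[meadow [citadel serpent]] [marsh warden]].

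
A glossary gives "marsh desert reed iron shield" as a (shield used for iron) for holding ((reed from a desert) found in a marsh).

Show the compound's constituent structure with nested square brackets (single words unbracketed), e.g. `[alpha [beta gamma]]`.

At the top level: head "shield" (specifically "iron shield"); modifier "marsh desert reed".
Within "marsh desert reed", the head is "reed" (specifically "desert reed") and the modifier is "marsh".
Within "desert reed", the head is "reed" and the modifier is "desert".
Within "iron shield", the head is "shield" and the modifier is "iron".
So the structure is [[marsh [desert reed]] [iron shield]].

[[marsh [desert reed]] [iron shield]]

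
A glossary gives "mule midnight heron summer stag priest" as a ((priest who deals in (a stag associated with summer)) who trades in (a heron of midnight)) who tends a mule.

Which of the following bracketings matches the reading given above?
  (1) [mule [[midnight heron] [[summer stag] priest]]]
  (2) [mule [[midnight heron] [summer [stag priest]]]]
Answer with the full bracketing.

[mule [[midnight heron] [[summer stag] priest]]]

The paraphrase's head is the "priest" part ("midnight heron summer stag priest"); its modifier is "mule".
That top-level split, carried through the inner groups, gives [mule [[midnight heron] [[summer stag] priest]]].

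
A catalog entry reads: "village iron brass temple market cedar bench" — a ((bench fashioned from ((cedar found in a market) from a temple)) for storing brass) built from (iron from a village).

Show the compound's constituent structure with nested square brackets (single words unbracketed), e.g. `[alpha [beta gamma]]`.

[[village iron] [brass [[temple [market cedar]] bench]]]

The outermost head in the paraphrase is "bench" (specifically "brass temple market cedar bench"), modified by "village iron".
Within "village iron", the head is "iron" and the modifier is "village".
Within "brass temple market cedar bench", the head is "bench" (specifically "temple market cedar bench") and the modifier is "brass".
Within "temple market cedar bench", the head is "bench" and the modifier is "temple market cedar".
Within "temple market cedar", the head is "cedar" (specifically "market cedar") and the modifier is "temple".
Within "market cedar", the head is "cedar" and the modifier is "market".
Putting it together: [[village iron] [brass [[temple [market cedar]] bench]]].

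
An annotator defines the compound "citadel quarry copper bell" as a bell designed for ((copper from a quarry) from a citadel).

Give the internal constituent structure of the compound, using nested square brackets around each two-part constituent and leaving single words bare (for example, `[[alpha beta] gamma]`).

[[citadel [quarry copper]] bell]

Overall it is a kind of bell; the modifier is "citadel quarry copper".
Within "citadel quarry copper", the head is "copper" (specifically "quarry copper") and the modifier is "citadel".
Within "quarry copper", the head is "copper" and the modifier is "quarry".
Assembled: [[citadel [quarry copper]] bell].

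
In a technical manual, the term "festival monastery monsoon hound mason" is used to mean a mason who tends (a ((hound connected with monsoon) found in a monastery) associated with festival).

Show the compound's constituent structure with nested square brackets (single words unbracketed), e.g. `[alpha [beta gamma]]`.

Overall it is a kind of mason; the modifier is "festival monastery monsoon hound".
Within "festival monastery monsoon hound", the head is "hound" (specifically "monastery monsoon hound") and the modifier is "festival".
Within "monastery monsoon hound", the head is "hound" (specifically "monsoon hound") and the modifier is "monastery".
Within "monsoon hound", the head is "hound" and the modifier is "monsoon".
Putting it together: [[festival [monastery [monsoon hound]]] mason].

[[festival [monastery [monsoon hound]]] mason]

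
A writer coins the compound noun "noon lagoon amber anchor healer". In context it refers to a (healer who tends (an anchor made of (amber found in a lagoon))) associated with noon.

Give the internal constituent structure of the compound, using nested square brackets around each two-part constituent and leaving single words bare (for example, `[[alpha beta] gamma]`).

At the top level: head "healer" (specifically "lagoon amber anchor healer"); modifier "noon".
"lagoon amber anchor healer" → head "healer", modifier "lagoon amber anchor".
"lagoon amber anchor" → head "anchor", modifier "lagoon amber".
"lagoon amber" → head "amber", modifier "lagoon".
So the structure is [noon [[[lagoon amber] anchor] healer]].

[noon [[[lagoon amber] anchor] healer]]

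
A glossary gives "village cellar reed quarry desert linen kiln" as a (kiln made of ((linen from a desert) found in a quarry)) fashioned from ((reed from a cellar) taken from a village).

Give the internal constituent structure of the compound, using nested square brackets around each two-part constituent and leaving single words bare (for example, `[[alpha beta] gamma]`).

Overall it is a kind of kiln (specifically "quarry desert linen kiln"); the modifier is "village cellar reed".
Inside "village cellar reed": head "reed" (specifically "cellar reed"), modifier "village".
Inside "cellar reed": head "reed", modifier "cellar".
Inside "quarry desert linen kiln": head "kiln", modifier "quarry desert linen".
Inside "quarry desert linen": head "linen" (specifically "desert linen"), modifier "quarry".
Inside "desert linen": head "linen", modifier "desert".
Assembled: [[village [cellar reed]] [[quarry [desert linen]] kiln]].

[[village [cellar reed]] [[quarry [desert linen]] kiln]]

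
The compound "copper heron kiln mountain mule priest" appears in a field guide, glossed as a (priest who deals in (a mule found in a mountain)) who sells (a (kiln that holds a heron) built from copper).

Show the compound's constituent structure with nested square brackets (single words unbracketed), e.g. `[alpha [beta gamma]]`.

The outermost head in the paraphrase is "priest" (specifically "mountain mule priest"), modified by "copper heron kiln".
"copper heron kiln" → head "kiln" (specifically "heron kiln"), modifier "copper".
"heron kiln" → head "kiln", modifier "heron".
"mountain mule priest" → head "priest", modifier "mountain mule".
"mountain mule" → head "mule", modifier "mountain".
Putting it together: [[copper [heron kiln]] [[mountain mule] priest]].

[[copper [heron kiln]] [[mountain mule] priest]]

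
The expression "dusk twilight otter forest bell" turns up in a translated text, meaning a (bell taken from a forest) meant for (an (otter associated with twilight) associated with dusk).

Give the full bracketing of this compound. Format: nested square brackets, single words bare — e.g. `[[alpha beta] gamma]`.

At the top level: head "bell" (specifically "forest bell"); modifier "dusk twilight otter".
Within "dusk twilight otter", the head is "otter" (specifically "twilight otter") and the modifier is "dusk".
Within "twilight otter", the head is "otter" and the modifier is "twilight".
Within "forest bell", the head is "bell" and the modifier is "forest".
So the structure is [[dusk [twilight otter]] [forest bell]].

[[dusk [twilight otter]] [forest bell]]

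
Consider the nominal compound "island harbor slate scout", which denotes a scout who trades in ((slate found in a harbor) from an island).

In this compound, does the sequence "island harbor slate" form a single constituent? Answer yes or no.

The paraphrase groups the words so that "island harbor slate" is one unit: it corresponds to a single parenthesized sub-phrase.
The full structure is [[island [harbor slate]] scout], in which [island harbor slate] is a constituent.

yes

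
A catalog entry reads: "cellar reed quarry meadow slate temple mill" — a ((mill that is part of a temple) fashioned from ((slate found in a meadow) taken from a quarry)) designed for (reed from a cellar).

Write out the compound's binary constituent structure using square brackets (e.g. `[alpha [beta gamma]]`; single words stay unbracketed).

[[cellar reed] [[quarry [meadow slate]] [temple mill]]]

The outermost head in the paraphrase is "mill" (specifically "quarry meadow slate temple mill"), modified by "cellar reed".
"cellar reed" → head "reed", modifier "cellar".
"quarry meadow slate temple mill" → head "mill" (specifically "temple mill"), modifier "quarry meadow slate".
"quarry meadow slate" → head "slate" (specifically "meadow slate"), modifier "quarry".
"meadow slate" → head "slate", modifier "meadow".
"temple mill" → head "mill", modifier "temple".
Putting it together: [[cellar reed] [[quarry [meadow slate]] [temple mill]]].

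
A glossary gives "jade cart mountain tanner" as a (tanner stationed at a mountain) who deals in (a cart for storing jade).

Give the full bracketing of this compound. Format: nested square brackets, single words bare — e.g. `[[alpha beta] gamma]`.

[[jade cart] [mountain tanner]]

Overall it is a kind of tanner (specifically "mountain tanner"); the modifier is "jade cart".
Inside "jade cart": head "cart", modifier "jade".
Inside "mountain tanner": head "tanner", modifier "mountain".
Putting it together: [[jade cart] [mountain tanner]].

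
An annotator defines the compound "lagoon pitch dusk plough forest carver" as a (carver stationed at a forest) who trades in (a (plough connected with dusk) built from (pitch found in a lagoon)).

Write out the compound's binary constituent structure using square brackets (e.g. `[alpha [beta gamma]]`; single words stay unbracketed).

[[[lagoon pitch] [dusk plough]] [forest carver]]

The outermost head in the paraphrase is "carver" (specifically "forest carver"), modified by "lagoon pitch dusk plough".
Inside "lagoon pitch dusk plough": head "plough" (specifically "dusk plough"), modifier "lagoon pitch".
Inside "lagoon pitch": head "pitch", modifier "lagoon".
Inside "dusk plough": head "plough", modifier "dusk".
Inside "forest carver": head "carver", modifier "forest".
So the structure is [[[lagoon pitch] [dusk plough]] [forest carver]].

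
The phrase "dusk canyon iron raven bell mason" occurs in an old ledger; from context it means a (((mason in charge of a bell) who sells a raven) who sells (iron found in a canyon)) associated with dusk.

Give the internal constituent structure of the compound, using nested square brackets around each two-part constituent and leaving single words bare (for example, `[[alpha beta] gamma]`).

Overall it is a kind of mason (specifically "canyon iron raven bell mason"); the modifier is "dusk".
Inside "canyon iron raven bell mason": head "mason" (specifically "raven bell mason"), modifier "canyon iron".
Inside "canyon iron": head "iron", modifier "canyon".
Inside "raven bell mason": head "mason" (specifically "bell mason"), modifier "raven".
Inside "bell mason": head "mason", modifier "bell".
So the structure is [dusk [[canyon iron] [raven [bell mason]]]].

[dusk [[canyon iron] [raven [bell mason]]]]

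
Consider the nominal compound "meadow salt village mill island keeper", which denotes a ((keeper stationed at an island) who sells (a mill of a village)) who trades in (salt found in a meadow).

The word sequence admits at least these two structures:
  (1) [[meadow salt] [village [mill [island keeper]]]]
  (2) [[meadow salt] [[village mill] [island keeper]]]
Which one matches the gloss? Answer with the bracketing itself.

The paraphrase's head is the "keeper" part ("village mill island keeper"); its modifier is "meadow salt".
That top-level split, carried through the inner groups, gives [[meadow salt] [[village mill] [island keeper]]].

[[meadow salt] [[village mill] [island keeper]]]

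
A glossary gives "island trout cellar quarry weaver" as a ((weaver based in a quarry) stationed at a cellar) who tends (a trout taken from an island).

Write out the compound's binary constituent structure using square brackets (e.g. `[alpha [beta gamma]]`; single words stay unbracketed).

[[island trout] [cellar [quarry weaver]]]

At the top level: head "weaver" (specifically "cellar quarry weaver"); modifier "island trout".
Inside "island trout": head "trout", modifier "island".
Inside "cellar quarry weaver": head "weaver" (specifically "quarry weaver"), modifier "cellar".
Inside "quarry weaver": head "weaver", modifier "quarry".
So the structure is [[island trout] [cellar [quarry weaver]]].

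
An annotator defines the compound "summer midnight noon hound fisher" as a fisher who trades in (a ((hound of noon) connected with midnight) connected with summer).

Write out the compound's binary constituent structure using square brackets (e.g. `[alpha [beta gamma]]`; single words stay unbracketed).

Overall it is a kind of fisher; the modifier is "summer midnight noon hound".
Inside "summer midnight noon hound": head "hound" (specifically "midnight noon hound"), modifier "summer".
Inside "midnight noon hound": head "hound" (specifically "noon hound"), modifier "midnight".
Inside "noon hound": head "hound", modifier "noon".
Putting it together: [[summer [midnight [noon hound]]] fisher].

[[summer [midnight [noon hound]]] fisher]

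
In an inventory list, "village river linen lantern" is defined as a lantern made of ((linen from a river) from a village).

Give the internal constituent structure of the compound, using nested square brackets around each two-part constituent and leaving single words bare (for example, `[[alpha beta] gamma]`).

[[village [river linen]] lantern]

Overall it is a kind of lantern; the modifier is "village river linen".
Inside "village river linen": head "linen" (specifically "river linen"), modifier "village".
Inside "river linen": head "linen", modifier "river".
Assembled: [[village [river linen]] lantern].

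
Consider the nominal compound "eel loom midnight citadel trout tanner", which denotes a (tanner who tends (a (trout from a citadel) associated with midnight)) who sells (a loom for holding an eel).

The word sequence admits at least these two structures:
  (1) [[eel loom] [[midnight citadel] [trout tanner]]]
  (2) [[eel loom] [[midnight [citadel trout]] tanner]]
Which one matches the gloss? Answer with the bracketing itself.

The paraphrase's head is the "tanner" part ("midnight citadel trout tanner"); its modifier is "eel loom".
That top-level split, carried through the inner groups, gives [[eel loom] [[midnight [citadel trout]] tanner]].

[[eel loom] [[midnight [citadel trout]] tanner]]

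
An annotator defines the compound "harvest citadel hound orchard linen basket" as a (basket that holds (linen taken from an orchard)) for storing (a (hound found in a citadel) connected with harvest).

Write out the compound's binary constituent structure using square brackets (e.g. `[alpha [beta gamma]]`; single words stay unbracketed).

The outermost head in the paraphrase is "basket" (specifically "orchard linen basket"), modified by "harvest citadel hound".
Inside "harvest citadel hound": head "hound" (specifically "citadel hound"), modifier "harvest".
Inside "citadel hound": head "hound", modifier "citadel".
Inside "orchard linen basket": head "basket", modifier "orchard linen".
Inside "orchard linen": head "linen", modifier "orchard".
So the structure is [[harvest [citadel hound]] [[orchard linen] basket]].

[[harvest [citadel hound]] [[orchard linen] basket]]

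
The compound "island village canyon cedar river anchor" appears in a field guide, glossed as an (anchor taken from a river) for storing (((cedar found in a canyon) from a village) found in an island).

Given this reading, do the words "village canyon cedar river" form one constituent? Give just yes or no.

The top-level split is [island village canyon cedar] [river anchor]; the full structure is [[island [village [canyon cedar]]] [river anchor]].
"village canyon cedar river" straddles a constituent boundary, so it is not a single unit.

no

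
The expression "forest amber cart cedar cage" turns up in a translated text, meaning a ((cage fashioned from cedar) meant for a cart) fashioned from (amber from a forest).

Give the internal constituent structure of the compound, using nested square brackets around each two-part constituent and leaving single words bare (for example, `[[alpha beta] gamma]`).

[[forest amber] [cart [cedar cage]]]

The outermost head in the paraphrase is "cage" (specifically "cart cedar cage"), modified by "forest amber".
Inside "forest amber": head "amber", modifier "forest".
Inside "cart cedar cage": head "cage" (specifically "cedar cage"), modifier "cart".
Inside "cedar cage": head "cage", modifier "cedar".
Putting it together: [[forest amber] [cart [cedar cage]]].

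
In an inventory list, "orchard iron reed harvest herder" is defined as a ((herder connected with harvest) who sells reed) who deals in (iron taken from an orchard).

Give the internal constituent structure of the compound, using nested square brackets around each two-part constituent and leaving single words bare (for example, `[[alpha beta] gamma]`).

Overall it is a kind of herder (specifically "reed harvest herder"); the modifier is "orchard iron".
Inside "orchard iron": head "iron", modifier "orchard".
Inside "reed harvest herder": head "herder" (specifically "harvest herder"), modifier "reed".
Inside "harvest herder": head "herder", modifier "harvest".
So the structure is [[orchard iron] [reed [harvest herder]]].

[[orchard iron] [reed [harvest herder]]]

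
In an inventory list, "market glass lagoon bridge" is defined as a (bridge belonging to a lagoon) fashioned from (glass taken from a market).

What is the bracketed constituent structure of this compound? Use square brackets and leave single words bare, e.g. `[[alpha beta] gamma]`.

The outermost head in the paraphrase is "bridge" (specifically "lagoon bridge"), modified by "market glass".
"market glass" → head "glass", modifier "market".
"lagoon bridge" → head "bridge", modifier "lagoon".
Assembled: [[market glass] [lagoon bridge]].

[[market glass] [lagoon bridge]]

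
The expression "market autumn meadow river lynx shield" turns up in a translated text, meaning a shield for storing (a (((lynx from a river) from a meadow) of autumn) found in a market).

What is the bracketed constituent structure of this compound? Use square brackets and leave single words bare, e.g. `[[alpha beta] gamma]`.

Whole compound: head "shield", modifier "market autumn meadow river lynx".
Inside "market autumn meadow river lynx": head "lynx" (specifically "autumn meadow river lynx"), modifier "market".
Inside "autumn meadow river lynx": head "lynx" (specifically "meadow river lynx"), modifier "autumn".
Inside "meadow river lynx": head "lynx" (specifically "river lynx"), modifier "meadow".
Inside "river lynx": head "lynx", modifier "river".
So the structure is [[market [autumn [meadow [river lynx]]]] shield].

[[market [autumn [meadow [river lynx]]]] shield]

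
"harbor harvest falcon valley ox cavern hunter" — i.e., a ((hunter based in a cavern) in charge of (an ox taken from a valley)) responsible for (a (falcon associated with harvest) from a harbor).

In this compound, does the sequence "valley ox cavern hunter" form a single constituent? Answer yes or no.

The paraphrase groups the words so that "valley ox cavern hunter" is one unit: it corresponds to a single parenthesized sub-phrase.
The full structure is [[harbor [harvest falcon]] [[valley ox] [cavern hunter]]], in which [valley ox cavern hunter] is a constituent.

yes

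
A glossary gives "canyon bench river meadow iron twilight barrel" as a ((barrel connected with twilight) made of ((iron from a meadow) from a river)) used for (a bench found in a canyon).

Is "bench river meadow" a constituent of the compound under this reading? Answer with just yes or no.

no

The top-level split is [canyon bench] [river meadow iron twilight barrel]; the full structure is [[canyon bench] [[river [meadow iron]] [twilight barrel]]].
"bench river meadow" straddles a constituent boundary, so it is not a single unit.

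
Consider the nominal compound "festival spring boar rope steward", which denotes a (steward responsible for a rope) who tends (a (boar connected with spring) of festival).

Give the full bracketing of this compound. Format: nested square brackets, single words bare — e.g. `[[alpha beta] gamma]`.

Overall it is a kind of steward (specifically "rope steward"); the modifier is "festival spring boar".
Inside "festival spring boar": head "boar" (specifically "spring boar"), modifier "festival".
Inside "spring boar": head "boar", modifier "spring".
Inside "rope steward": head "steward", modifier "rope".
Assembled: [[festival [spring boar]] [rope steward]].

[[festival [spring boar]] [rope steward]]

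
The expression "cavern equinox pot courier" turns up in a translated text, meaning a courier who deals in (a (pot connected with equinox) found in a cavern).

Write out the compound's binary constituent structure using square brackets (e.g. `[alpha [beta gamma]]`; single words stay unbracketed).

[[cavern [equinox pot]] courier]

Whole compound: head "courier", modifier "cavern equinox pot".
Inside "cavern equinox pot": head "pot" (specifically "equinox pot"), modifier "cavern".
Inside "equinox pot": head "pot", modifier "equinox".
Putting it together: [[cavern [equinox pot]] courier].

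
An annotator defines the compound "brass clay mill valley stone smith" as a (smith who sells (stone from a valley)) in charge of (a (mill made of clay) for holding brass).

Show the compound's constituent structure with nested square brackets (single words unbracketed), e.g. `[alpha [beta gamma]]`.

[[brass [clay mill]] [[valley stone] smith]]

At the top level: head "smith" (specifically "valley stone smith"); modifier "brass clay mill".
Inside "brass clay mill": head "mill" (specifically "clay mill"), modifier "brass".
Inside "clay mill": head "mill", modifier "clay".
Inside "valley stone smith": head "smith", modifier "valley stone".
Inside "valley stone": head "stone", modifier "valley".
Assembled: [[brass [clay mill]] [[valley stone] smith]].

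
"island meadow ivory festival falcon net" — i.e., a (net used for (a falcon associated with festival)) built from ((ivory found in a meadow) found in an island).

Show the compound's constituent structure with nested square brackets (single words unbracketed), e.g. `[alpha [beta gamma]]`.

Overall it is a kind of net (specifically "festival falcon net"); the modifier is "island meadow ivory".
Inside "island meadow ivory": head "ivory" (specifically "meadow ivory"), modifier "island".
Inside "meadow ivory": head "ivory", modifier "meadow".
Inside "festival falcon net": head "net", modifier "festival falcon".
Inside "festival falcon": head "falcon", modifier "festival".
Assembled: [[island [meadow ivory]] [[festival falcon] net]].

[[island [meadow ivory]] [[festival falcon] net]]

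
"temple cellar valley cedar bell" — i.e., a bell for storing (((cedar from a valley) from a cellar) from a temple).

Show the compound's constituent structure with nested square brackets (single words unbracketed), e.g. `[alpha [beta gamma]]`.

The outermost head in the paraphrase is "bell", modified by "temple cellar valley cedar".
"temple cellar valley cedar" → head "cedar" (specifically "cellar valley cedar"), modifier "temple".
"cellar valley cedar" → head "cedar" (specifically "valley cedar"), modifier "cellar".
"valley cedar" → head "cedar", modifier "valley".
So the structure is [[temple [cellar [valley cedar]]] bell].

[[temple [cellar [valley cedar]]] bell]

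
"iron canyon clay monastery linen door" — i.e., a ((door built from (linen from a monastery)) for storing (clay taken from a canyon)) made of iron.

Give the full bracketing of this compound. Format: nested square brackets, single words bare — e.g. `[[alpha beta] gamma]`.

At the top level: head "door" (specifically "canyon clay monastery linen door"); modifier "iron".
Within "canyon clay monastery linen door", the head is "door" (specifically "monastery linen door") and the modifier is "canyon clay".
Within "canyon clay", the head is "clay" and the modifier is "canyon".
Within "monastery linen door", the head is "door" and the modifier is "monastery linen".
Within "monastery linen", the head is "linen" and the modifier is "monastery".
Putting it together: [iron [[canyon clay] [[monastery linen] door]]].

[iron [[canyon clay] [[monastery linen] door]]]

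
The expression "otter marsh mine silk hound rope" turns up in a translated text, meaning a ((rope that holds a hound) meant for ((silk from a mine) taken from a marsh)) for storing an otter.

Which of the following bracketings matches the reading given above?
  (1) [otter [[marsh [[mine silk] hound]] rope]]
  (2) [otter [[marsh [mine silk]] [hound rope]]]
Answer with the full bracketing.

[otter [[marsh [mine silk]] [hound rope]]]

The paraphrase's head is the "rope" part ("marsh mine silk hound rope"); its modifier is "otter".
That top-level split, carried through the inner groups, gives [otter [[marsh [mine silk]] [hound rope]]].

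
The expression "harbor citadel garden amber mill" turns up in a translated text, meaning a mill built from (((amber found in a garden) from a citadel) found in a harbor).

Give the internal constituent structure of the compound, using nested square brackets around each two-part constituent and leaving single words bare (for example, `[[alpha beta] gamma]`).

Overall it is a kind of mill; the modifier is "harbor citadel garden amber".
"harbor citadel garden amber" → head "amber" (specifically "citadel garden amber"), modifier "harbor".
"citadel garden amber" → head "amber" (specifically "garden amber"), modifier "citadel".
"garden amber" → head "amber", modifier "garden".
So the structure is [[harbor [citadel [garden amber]]] mill].

[[harbor [citadel [garden amber]]] mill]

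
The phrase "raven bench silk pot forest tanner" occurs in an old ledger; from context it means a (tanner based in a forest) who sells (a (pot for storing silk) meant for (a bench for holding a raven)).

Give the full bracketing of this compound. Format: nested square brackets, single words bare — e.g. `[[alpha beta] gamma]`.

Whole compound: head "tanner" (specifically "forest tanner"), modifier "raven bench silk pot".
"raven bench silk pot" → head "pot" (specifically "silk pot"), modifier "raven bench".
"raven bench" → head "bench", modifier "raven".
"silk pot" → head "pot", modifier "silk".
"forest tanner" → head "tanner", modifier "forest".
So the structure is [[[raven bench] [silk pot]] [forest tanner]].

[[[raven bench] [silk pot]] [forest tanner]]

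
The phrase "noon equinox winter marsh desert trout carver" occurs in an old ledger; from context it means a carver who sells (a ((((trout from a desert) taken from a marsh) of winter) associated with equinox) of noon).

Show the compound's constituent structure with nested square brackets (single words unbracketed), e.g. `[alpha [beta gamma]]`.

[[noon [equinox [winter [marsh [desert trout]]]]] carver]

The outermost head in the paraphrase is "carver", modified by "noon equinox winter marsh desert trout".
Within "noon equinox winter marsh desert trout", the head is "trout" (specifically "equinox winter marsh desert trout") and the modifier is "noon".
Within "equinox winter marsh desert trout", the head is "trout" (specifically "winter marsh desert trout") and the modifier is "equinox".
Within "winter marsh desert trout", the head is "trout" (specifically "marsh desert trout") and the modifier is "winter".
Within "marsh desert trout", the head is "trout" (specifically "desert trout") and the modifier is "marsh".
Within "desert trout", the head is "trout" and the modifier is "desert".
So the structure is [[noon [equinox [winter [marsh [desert trout]]]]] carver].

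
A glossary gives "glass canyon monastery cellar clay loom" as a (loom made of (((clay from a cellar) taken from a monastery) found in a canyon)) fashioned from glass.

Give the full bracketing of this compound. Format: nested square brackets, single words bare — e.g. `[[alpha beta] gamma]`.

[glass [[canyon [monastery [cellar clay]]] loom]]

At the top level: head "loom" (specifically "canyon monastery cellar clay loom"); modifier "glass".
Within "canyon monastery cellar clay loom", the head is "loom" and the modifier is "canyon monastery cellar clay".
Within "canyon monastery cellar clay", the head is "clay" (specifically "monastery cellar clay") and the modifier is "canyon".
Within "monastery cellar clay", the head is "clay" (specifically "cellar clay") and the modifier is "monastery".
Within "cellar clay", the head is "clay" and the modifier is "cellar".
Putting it together: [glass [[canyon [monastery [cellar clay]]] loom]].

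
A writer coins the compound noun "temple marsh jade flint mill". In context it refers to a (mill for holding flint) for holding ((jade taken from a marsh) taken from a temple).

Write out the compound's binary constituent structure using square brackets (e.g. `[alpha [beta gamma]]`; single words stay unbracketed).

At the top level: head "mill" (specifically "flint mill"); modifier "temple marsh jade".
Within "temple marsh jade", the head is "jade" (specifically "marsh jade") and the modifier is "temple".
Within "marsh jade", the head is "jade" and the modifier is "marsh".
Within "flint mill", the head is "mill" and the modifier is "flint".
Putting it together: [[temple [marsh jade]] [flint mill]].

[[temple [marsh jade]] [flint mill]]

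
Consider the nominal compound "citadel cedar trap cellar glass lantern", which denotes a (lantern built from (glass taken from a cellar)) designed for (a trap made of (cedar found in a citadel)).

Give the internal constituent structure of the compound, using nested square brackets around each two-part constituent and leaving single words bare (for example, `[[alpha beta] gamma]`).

The outermost head in the paraphrase is "lantern" (specifically "cellar glass lantern"), modified by "citadel cedar trap".
"citadel cedar trap" → head "trap", modifier "citadel cedar".
"citadel cedar" → head "cedar", modifier "citadel".
"cellar glass lantern" → head "lantern", modifier "cellar glass".
"cellar glass" → head "glass", modifier "cellar".
Assembled: [[[citadel cedar] trap] [[cellar glass] lantern]].

[[[citadel cedar] trap] [[cellar glass] lantern]]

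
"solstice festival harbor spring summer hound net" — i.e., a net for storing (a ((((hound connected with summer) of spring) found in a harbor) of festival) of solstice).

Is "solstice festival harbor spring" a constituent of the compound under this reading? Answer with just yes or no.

no

The top-level split is [solstice festival harbor spring summer hound] [net]; the full structure is [[solstice [festival [harbor [spring [summer hound]]]]] net].
"solstice festival harbor spring" straddles a constituent boundary, so it is not a single unit.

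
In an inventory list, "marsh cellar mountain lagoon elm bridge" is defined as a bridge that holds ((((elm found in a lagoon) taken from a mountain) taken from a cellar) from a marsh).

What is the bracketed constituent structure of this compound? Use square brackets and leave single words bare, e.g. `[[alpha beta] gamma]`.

At the top level: head "bridge"; modifier "marsh cellar mountain lagoon elm".
Within "marsh cellar mountain lagoon elm", the head is "elm" (specifically "cellar mountain lagoon elm") and the modifier is "marsh".
Within "cellar mountain lagoon elm", the head is "elm" (specifically "mountain lagoon elm") and the modifier is "cellar".
Within "mountain lagoon elm", the head is "elm" (specifically "lagoon elm") and the modifier is "mountain".
Within "lagoon elm", the head is "elm" and the modifier is "lagoon".
Putting it together: [[marsh [cellar [mountain [lagoon elm]]]] bridge].

[[marsh [cellar [mountain [lagoon elm]]]] bridge]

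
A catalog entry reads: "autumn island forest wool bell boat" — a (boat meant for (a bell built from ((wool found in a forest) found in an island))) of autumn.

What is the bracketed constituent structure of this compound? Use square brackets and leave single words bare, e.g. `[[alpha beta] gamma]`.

At the top level: head "boat" (specifically "island forest wool bell boat"); modifier "autumn".
Inside "island forest wool bell boat": head "boat", modifier "island forest wool bell".
Inside "island forest wool bell": head "bell", modifier "island forest wool".
Inside "island forest wool": head "wool" (specifically "forest wool"), modifier "island".
Inside "forest wool": head "wool", modifier "forest".
So the structure is [autumn [[[island [forest wool]] bell] boat]].

[autumn [[[island [forest wool]] bell] boat]]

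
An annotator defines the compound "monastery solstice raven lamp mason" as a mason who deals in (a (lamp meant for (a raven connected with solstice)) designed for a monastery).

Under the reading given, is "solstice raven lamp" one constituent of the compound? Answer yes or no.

yes

The paraphrase groups the words so that "solstice raven lamp" is one unit: it corresponds to a single parenthesized sub-phrase.
The full structure is [[monastery [[solstice raven] lamp]] mason], in which [solstice raven lamp] is a constituent.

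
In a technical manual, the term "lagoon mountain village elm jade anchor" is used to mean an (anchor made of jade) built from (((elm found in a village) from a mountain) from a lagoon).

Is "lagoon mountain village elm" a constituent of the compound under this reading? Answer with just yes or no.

yes

The paraphrase groups the words so that "lagoon mountain village elm" is one unit: it corresponds to a single parenthesized sub-phrase.
The full structure is [[lagoon [mountain [village elm]]] [jade anchor]], in which [lagoon mountain village elm] is a constituent.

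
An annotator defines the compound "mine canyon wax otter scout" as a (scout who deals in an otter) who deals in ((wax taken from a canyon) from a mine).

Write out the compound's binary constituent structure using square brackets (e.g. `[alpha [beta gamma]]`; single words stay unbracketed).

Whole compound: head "scout" (specifically "otter scout"), modifier "mine canyon wax".
Within "mine canyon wax", the head is "wax" (specifically "canyon wax") and the modifier is "mine".
Within "canyon wax", the head is "wax" and the modifier is "canyon".
Within "otter scout", the head is "scout" and the modifier is "otter".
Putting it together: [[mine [canyon wax]] [otter scout]].

[[mine [canyon wax]] [otter scout]]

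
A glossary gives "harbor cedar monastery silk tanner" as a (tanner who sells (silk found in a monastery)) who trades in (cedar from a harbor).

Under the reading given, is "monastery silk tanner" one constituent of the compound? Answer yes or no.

yes

The paraphrase groups the words so that "monastery silk tanner" is one unit: it corresponds to a single parenthesized sub-phrase.
The full structure is [[harbor cedar] [[monastery silk] tanner]], in which [monastery silk tanner] is a constituent.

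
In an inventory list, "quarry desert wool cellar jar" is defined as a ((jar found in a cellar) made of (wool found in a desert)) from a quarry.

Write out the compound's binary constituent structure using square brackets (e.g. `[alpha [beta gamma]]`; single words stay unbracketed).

[quarry [[desert wool] [cellar jar]]]

Whole compound: head "jar" (specifically "desert wool cellar jar"), modifier "quarry".
"desert wool cellar jar" → head "jar" (specifically "cellar jar"), modifier "desert wool".
"desert wool" → head "wool", modifier "desert".
"cellar jar" → head "jar", modifier "cellar".
Putting it together: [quarry [[desert wool] [cellar jar]]].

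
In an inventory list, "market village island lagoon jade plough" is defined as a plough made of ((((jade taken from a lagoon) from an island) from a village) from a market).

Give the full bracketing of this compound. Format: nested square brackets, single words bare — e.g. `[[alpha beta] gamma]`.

At the top level: head "plough"; modifier "market village island lagoon jade".
Inside "market village island lagoon jade": head "jade" (specifically "village island lagoon jade"), modifier "market".
Inside "village island lagoon jade": head "jade" (specifically "island lagoon jade"), modifier "village".
Inside "island lagoon jade": head "jade" (specifically "lagoon jade"), modifier "island".
Inside "lagoon jade": head "jade", modifier "lagoon".
Assembled: [[market [village [island [lagoon jade]]]] plough].

[[market [village [island [lagoon jade]]]] plough]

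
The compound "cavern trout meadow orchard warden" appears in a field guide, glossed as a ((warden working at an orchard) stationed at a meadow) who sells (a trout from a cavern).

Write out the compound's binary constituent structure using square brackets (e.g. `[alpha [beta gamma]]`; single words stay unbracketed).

[[cavern trout] [meadow [orchard warden]]]

At the top level: head "warden" (specifically "meadow orchard warden"); modifier "cavern trout".
Within "cavern trout", the head is "trout" and the modifier is "cavern".
Within "meadow orchard warden", the head is "warden" (specifically "orchard warden") and the modifier is "meadow".
Within "orchard warden", the head is "warden" and the modifier is "orchard".
So the structure is [[cavern trout] [meadow [orchard warden]]].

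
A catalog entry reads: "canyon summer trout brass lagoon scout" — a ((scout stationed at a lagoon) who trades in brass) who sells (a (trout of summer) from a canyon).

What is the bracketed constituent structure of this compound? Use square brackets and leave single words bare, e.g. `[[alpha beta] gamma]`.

[[canyon [summer trout]] [brass [lagoon scout]]]

Overall it is a kind of scout (specifically "brass lagoon scout"); the modifier is "canyon summer trout".
Within "canyon summer trout", the head is "trout" (specifically "summer trout") and the modifier is "canyon".
Within "summer trout", the head is "trout" and the modifier is "summer".
Within "brass lagoon scout", the head is "scout" (specifically "lagoon scout") and the modifier is "brass".
Within "lagoon scout", the head is "scout" and the modifier is "lagoon".
Assembled: [[canyon [summer trout]] [brass [lagoon scout]]].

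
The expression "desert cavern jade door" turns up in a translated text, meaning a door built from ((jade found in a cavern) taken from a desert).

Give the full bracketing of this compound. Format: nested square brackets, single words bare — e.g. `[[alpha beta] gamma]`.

[[desert [cavern jade]] door]

Overall it is a kind of door; the modifier is "desert cavern jade".
Within "desert cavern jade", the head is "jade" (specifically "cavern jade") and the modifier is "desert".
Within "cavern jade", the head is "jade" and the modifier is "cavern".
Assembled: [[desert [cavern jade]] door].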